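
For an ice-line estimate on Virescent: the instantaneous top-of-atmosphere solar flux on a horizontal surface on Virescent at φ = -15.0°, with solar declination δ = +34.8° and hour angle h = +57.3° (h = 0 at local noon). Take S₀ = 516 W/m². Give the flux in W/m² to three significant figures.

cos θ_z = sin φ sin δ + cos φ cos δ cos h = -0.147712 + 0.428502 = 0.280790.
Flux = S₀ · cos θ_z = 516 × 0.280790 = 144.9 W/m².

145 W/m²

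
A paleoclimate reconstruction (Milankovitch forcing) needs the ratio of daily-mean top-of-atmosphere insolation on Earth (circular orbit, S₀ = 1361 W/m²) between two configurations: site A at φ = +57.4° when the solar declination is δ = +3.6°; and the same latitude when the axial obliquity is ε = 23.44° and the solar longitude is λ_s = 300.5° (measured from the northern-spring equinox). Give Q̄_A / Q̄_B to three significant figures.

Q̄_A / Q̄_B ≈ 4.54

— Configuration A (φ=+57.4°):
cos H₀ = −tan(+57.4°) tan(+3.600°) = -0.0984, H₀ = 1.6693 rad.
Bracket: H₀ sin φ sin δ + cos φ cos δ sin H₀ = 1.6693×0.84245×0.06279 + 0.53877×0.99803×0.99515 = 0.088302 + 0.535101 = 0.623403.
Q̄ = (S₀/π) × [bracket] = (1361/π) × 0.623403 = 270.07 W/m².
— Configuration B (φ=+57.4°):
Solar declination: sin δ = sin ε · sin λ_s = sin 23.44° × sin 300.5° = -0.34275, so δ = -20.044°.
cos H₀ = −tan(+57.4°) tan(-20.044°) = 0.5705, H₀ = 0.9637 rad.
Bracket: H₀ sin φ sin δ + cos φ cos δ sin H₀ = 0.9637×0.84245×-0.34275 + 0.53877×0.93943×0.82130 = -0.278268 + 0.415690 = 0.137422.
Q̄ = (S₀/π) × [bracket] = (1361/π) × 0.137422 = 59.534 W/m².
Ratio Q̄_A / Q̄_B = 270.07 / 59.534 = 4.536.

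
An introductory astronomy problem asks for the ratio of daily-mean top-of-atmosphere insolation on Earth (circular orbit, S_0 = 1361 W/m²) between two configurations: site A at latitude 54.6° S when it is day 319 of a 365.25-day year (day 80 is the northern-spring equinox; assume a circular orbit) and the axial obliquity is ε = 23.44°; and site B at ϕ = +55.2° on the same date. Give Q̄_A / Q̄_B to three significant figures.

— Configuration A (ϕ=-54.6°):
Solar longitude: L_s = 360° × (319 − 80)/365.25 = 235.565°.
sin δ = sin 23.44° × sin 235.565° = -0.32808, so δ = -19.152°.
cos h₀ = −tan(-54.6°) tan(-19.152°) = -0.4887, h₀ = 2.0814 rad.
Bracket: h₀ sin ϕ sin δ + cos ϕ cos δ sin h₀ = 2.0814×-0.81513×-0.32808 + 0.57928×0.94465×0.87245 = 0.556624 + 0.477419 = 1.034043.
Q̄ = (S_0/π) × [bracket] = (1361/π) × 1.034043 = 447.97 W/m².
— Configuration B (ϕ=+55.2°):
cos h₀ = −tan(+55.2°) tan(-19.152°) = 0.4997, h₀ = 1.0475 rad.
Bracket: h₀ sin ϕ sin δ + cos ϕ cos δ sin h₀ = 1.0475×0.82115×-0.32808 + 0.57071×0.94465×0.86619 = -0.282200 + 0.466981 = 0.184781.
Q̄ = (S_0/π) × [bracket] = (1361/π) × 0.184781 = 80.051 W/m².
Ratio Q̄_A / Q̄_B = 447.97 / 80.051 = 5.596.

Q̄_A / Q̄_B ≈ 5.60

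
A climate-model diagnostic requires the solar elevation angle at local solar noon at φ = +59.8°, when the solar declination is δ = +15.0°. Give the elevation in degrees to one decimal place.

45.2°

At local noon the hour angle is zero, so the zenith angle equals |φ − δ| = |+59.8° − (+15.000°)| = 44.800°.
Elevation = 90° − 44.800° = 45.2°.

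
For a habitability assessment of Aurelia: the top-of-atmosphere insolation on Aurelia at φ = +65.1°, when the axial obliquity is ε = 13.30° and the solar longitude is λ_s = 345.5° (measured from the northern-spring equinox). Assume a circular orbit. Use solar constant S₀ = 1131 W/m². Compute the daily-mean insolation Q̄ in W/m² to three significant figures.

Q̄ ≈ 123 W/m²

Solar declination: sin δ = sin ε · sin λ_s = sin 13.30° × sin 345.5° = -0.05760, so δ = -3.302°.
cos H₀ = −tan(+65.1°) tan(-3.302°) = 0.1243, H₀ = 1.4462 rad.
Bracket: H₀ sin φ sin δ + cos φ cos δ sin H₀ = 1.4462×0.90704×-0.05760 + 0.42104×0.99834×0.99225 = -0.075557 + 0.417083 = 0.341526.
Q̄ = (S₀/π) × [bracket] = (1131/π) × 0.341526 = 123.0 W/m².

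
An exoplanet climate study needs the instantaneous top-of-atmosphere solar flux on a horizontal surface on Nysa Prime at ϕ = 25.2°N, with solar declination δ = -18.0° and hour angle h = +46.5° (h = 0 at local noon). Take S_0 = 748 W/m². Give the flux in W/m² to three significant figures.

345 W/m²

cos θ_z = sin ϕ sin δ + cos ϕ cos δ cos h = -0.131573 + 0.592358 = 0.460785.
Flux = S_0 · cos θ_z = 748 × 0.460785 = 344.7 W/m².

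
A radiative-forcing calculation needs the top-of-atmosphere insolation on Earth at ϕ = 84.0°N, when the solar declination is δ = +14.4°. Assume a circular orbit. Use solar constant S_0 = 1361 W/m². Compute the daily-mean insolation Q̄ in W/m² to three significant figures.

Q̄ ≈ 337 W/m²

cos h₀ = −tan(+84.0°) tan(+14.400°) = -2.4429 ≤ −1 ⇒ polar day, h₀ = π.
Bracket: h₀ sin ϕ sin δ + cos ϕ cos δ sin h₀ = 3.1416×0.99452×0.24869 + 0.10453×0.96858×0.00000 = 0.777003 + 0.000000 = 0.777003.
Q̄ = (S_0/π) × [bracket] = (1361/π) × 0.777003 = 336.6 W/m².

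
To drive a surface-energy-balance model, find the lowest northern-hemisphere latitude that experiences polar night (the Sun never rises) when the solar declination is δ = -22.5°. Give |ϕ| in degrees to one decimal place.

Polar night requires cos h₀ = −tan ϕ tan δ ≥ 1, i.e. tan ϕ tan δ ≤ −1.
The boundary is |tan ϕ| · |tan δ| = 1, so |ϕ| = 90° − |δ| = 90° − 22.5° = 67.5° in the northern hemisphere.

|ϕ| = 67.5°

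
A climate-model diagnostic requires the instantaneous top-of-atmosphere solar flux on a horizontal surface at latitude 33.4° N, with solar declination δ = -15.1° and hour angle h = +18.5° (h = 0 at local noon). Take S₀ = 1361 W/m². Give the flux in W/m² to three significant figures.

cos θ_z = sin φ sin δ + cos φ cos δ cos h = -0.143403 + 0.764370 = 0.620967.
Flux = S₀ · cos θ_z = 1361 × 0.620967 = 845.1 W/m².

845 W/m²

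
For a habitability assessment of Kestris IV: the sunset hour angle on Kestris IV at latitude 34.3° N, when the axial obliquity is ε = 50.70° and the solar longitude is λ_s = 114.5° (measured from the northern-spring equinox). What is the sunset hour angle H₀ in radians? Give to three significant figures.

H₀ = 2.31 rad

Solar declination: sin δ = sin ε · sin λ_s = sin 50.70° × sin 114.5° = 0.70416, so δ = +44.762°.
cos H₀ = −tan φ · tan δ = −tan(+34.3°) × tan(+44.762°) = -0.6765, so H₀ = 2.3138 rad = 132.57°.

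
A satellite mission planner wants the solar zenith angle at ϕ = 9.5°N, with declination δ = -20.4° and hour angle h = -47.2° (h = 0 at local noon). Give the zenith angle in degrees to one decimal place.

cos θ_z = sin ϕ sin δ + cos ϕ cos δ cos h = -0.057531 + 0.628094 = 0.570563.
θ_z = arccos(0.570563) = 55.2°.

θ_z = 55.2°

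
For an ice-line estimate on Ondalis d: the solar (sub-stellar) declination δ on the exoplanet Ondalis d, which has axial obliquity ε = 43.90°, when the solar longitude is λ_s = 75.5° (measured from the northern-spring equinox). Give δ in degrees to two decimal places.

δ = +42.17°

sin δ = sin ε · sin λ_s = sin 43.90° × sin 75.5° = 0.671315.
δ = arcsin(0.671315) = +42.17°.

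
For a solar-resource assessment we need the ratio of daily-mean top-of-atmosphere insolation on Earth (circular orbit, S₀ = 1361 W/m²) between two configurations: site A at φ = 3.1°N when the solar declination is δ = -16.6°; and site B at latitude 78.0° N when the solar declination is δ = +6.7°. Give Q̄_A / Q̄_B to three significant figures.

Q̄_A / Q̄_B ≈ 2.23

— Configuration A (φ=+3.1°):
cos H₀ = −tan(+3.1°) tan(-16.600°) = 0.0161, H₀ = 1.5547 rad.
Bracket: H₀ sin φ sin δ + cos φ cos δ sin H₀ = 1.5547×0.05408×-0.28569 + 0.99854×0.95832×0.99987 = -0.024020 + 0.956796 = 0.932776.
Q̄ = (S₀/π) × [bracket] = (1361/π) × 0.932776 = 404.10 W/m².
— Configuration B (φ=+78.0°):
cos H₀ = −tan(+78.0°) tan(+6.700°) = -0.5527, H₀ = 2.1564 rad.
Bracket: H₀ sin φ sin δ + cos φ cos δ sin H₀ = 2.1564×0.97815×0.11667 + 0.20791×0.99317×0.83340 = 0.246090 + 0.172089 = 0.418179.
Q̄ = (S₀/π) × [bracket] = (1361/π) × 0.418179 = 181.16 W/m².
Ratio Q̄_A / Q̄_B = 404.10 / 181.16 = 2.231.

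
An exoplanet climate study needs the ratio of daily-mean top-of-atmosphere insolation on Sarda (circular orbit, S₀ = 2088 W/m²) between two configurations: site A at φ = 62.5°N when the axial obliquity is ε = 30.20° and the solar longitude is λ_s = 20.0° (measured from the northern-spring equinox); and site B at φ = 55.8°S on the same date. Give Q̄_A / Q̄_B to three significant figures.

— Configuration A (φ=+62.5°):
Solar declination: sin δ = sin ε · sin λ_s = sin 30.20° × sin 20.0° = 0.17204, so δ = +9.907°.
cos H₀ = −tan(+62.5°) tan(+9.907°) = -0.3355, H₀ = 1.9129 rad.
Bracket: H₀ sin φ sin δ + cos φ cos δ sin H₀ = 1.9129×0.88701×0.17204 + 0.46175×0.98509×0.94204 = 0.291911 + 0.428501 = 0.720412.
Q̄ = (S₀/π) × [bracket] = (2088/π) × 0.720412 = 478.81 W/m².
— Configuration B (φ=-55.8°):
cos H₀ = −tan(-55.8°) tan(+9.907°) = 0.2570, H₀ = 1.3109 rad.
Bracket: H₀ sin φ sin δ + cos φ cos δ sin H₀ = 1.3109×-0.82708×0.17204 + 0.56208×0.98509×0.96642 = -0.186529 + 0.535106 = 0.348577.
Q̄ = (S₀/π) × [bracket] = (2088/π) × 0.348577 = 231.68 W/m².
Ratio Q̄_A / Q̄_B = 478.81 / 231.68 = 2.067.

Q̄_A / Q̄_B ≈ 2.07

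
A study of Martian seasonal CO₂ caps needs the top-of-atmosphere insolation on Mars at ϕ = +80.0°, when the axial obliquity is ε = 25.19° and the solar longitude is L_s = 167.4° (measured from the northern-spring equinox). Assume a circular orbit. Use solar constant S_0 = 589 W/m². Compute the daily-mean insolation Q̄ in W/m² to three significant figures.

Solar declination: sin δ = sin ε · sin L_s = sin 25.19° × sin 167.4° = 0.09285, so δ = +5.327°.
cos h₀ = −tan(+80.0°) tan(+5.327°) = -0.5288, h₀ = 2.1280 rad.
Bracket: h₀ sin ϕ sin δ + cos ϕ cos δ sin h₀ = 2.1280×0.98481×0.09285 + 0.17365×0.99568×0.84872 = 0.194583 + 0.146744 = 0.341327.
Q̄ = (S_0/π) × [bracket] = (589/π) × 0.341327 = 63.99 W/m².

Q̄ ≈ 64.0 W/m²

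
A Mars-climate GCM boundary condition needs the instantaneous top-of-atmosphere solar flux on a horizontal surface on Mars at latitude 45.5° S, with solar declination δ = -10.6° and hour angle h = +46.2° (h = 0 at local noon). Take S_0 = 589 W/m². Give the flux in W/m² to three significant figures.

cos θ_z = sin ϕ sin δ + cos ϕ cos δ cos h = 0.131203 + 0.476851 = 0.608054.
Flux = S_0 · cos θ_z = 589 × 0.608054 = 358.1 W/m².

358 W/m²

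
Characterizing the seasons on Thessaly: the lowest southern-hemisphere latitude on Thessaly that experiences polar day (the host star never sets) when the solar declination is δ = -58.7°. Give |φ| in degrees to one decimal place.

|φ| = 31.3°

Polar day requires cos H₀ = −tan φ tan δ ≤ −1, i.e. tan φ tan δ ≥ 1.
The boundary is |tan φ| · |tan δ| = 1, so |φ| = 90° − |δ| = 90° − 58.7° = 31.3° in the southern hemisphere.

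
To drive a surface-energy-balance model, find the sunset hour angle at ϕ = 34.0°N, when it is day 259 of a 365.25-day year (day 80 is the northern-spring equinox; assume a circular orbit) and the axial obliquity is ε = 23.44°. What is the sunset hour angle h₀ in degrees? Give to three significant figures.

Solar longitude: L_s = 360° × (259 − 80)/365.25 = 176.427°.
sin δ = sin 23.44° × sin 176.427° = 0.02479, so δ = +1.420°.
cos h₀ = −tan ϕ · tan δ = −tan(+34.0°) × tan(+1.420°) = -0.0167, so h₀ = 1.5875 rad = 90.96°.

h₀ = 91.0°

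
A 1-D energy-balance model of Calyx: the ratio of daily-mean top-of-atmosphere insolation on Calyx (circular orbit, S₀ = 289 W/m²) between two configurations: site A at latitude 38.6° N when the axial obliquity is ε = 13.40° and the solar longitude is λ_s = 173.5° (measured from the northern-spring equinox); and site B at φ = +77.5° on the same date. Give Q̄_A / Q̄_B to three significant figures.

Q̄_A / Q̄_B ≈ 3.13

— Configuration A (φ=+38.6°):
Solar declination: sin δ = sin ε · sin λ_s = sin 13.40° × sin 173.5° = 0.02623, so δ = +1.503°.
cos H₀ = −tan(+38.6°) tan(+1.503°) = -0.0210, H₀ = 1.5917 rad.
Bracket: H₀ sin φ sin δ + cos φ cos δ sin H₀ = 1.5917×0.62388×0.02623 + 0.78152×0.99966×0.99978 = 0.026047 + 0.781082 = 0.807129.
Q̄ = (S₀/π) × [bracket] = (289/π) × 0.807129 = 74.249 W/m².
— Configuration B (φ=+77.5°):
cos H₀ = −tan(+77.5°) tan(+1.503°) = -0.1184, H₀ = 1.6895 rad.
Bracket: H₀ sin φ sin δ + cos φ cos δ sin H₀ = 1.6895×0.97630×0.02623 + 0.21644×0.99966×0.99297 = 0.043265 + 0.214845 = 0.258110.
Q̄ = (S₀/π) × [bracket] = (289/π) × 0.258110 = 23.744 W/m².
Ratio Q̄_A / Q̄_B = 74.249 / 23.744 = 3.127.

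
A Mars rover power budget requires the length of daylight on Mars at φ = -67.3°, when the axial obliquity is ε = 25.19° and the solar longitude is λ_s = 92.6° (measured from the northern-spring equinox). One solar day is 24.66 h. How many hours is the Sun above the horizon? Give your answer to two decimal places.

Solar declination: sin δ = sin ε · sin λ_s = sin 25.19° × sin 92.6° = 0.42518, so δ = +25.162°.
cos H₀ = −tan φ · tan δ = 1.1230 ≥ 1, so the Sun never rises (polar night) and H₀ = 0.
Daylight = 2H₀/(2π) × 24.66 h = (0.0000/π) × 24.66 = 0.00 h.

0.00 h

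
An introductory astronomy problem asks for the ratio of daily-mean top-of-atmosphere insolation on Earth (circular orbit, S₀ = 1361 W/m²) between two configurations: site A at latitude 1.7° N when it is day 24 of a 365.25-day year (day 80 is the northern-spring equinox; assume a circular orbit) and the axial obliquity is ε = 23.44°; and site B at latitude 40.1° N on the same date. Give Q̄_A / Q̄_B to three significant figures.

— Configuration A (φ=+1.7°):
Solar longitude: λ_s = 360° × (24 − 80)/365.25 = -55.195°, i.e. -55.195° + 360° = 304.805°.
sin δ = sin 23.44° × sin 304.805° = -0.32662, so δ = -19.064°.
cos H₀ = −tan(+1.7°) tan(-19.064°) = 0.0103, H₀ = 1.5605 rad.
Bracket: H₀ sin φ sin δ + cos φ cos δ sin H₀ = 1.5605×0.02967×-0.32662 + 0.99956×0.94515×0.99995 = -0.015123 + 0.944687 = 0.929564.
Q̄ = (S₀/π) × [bracket] = (1361/π) × 0.929564 = 402.71 W/m².
— Configuration B (φ=+40.1°):
cos H₀ = −tan(+40.1°) tan(-19.064°) = 0.2910, H₀ = 1.2755 rad.
Bracket: H₀ sin φ sin δ + cos φ cos δ sin H₀ = 1.2755×0.64412×-0.32662 + 0.76492×0.94515×0.95672 = -0.268343 + 0.691674 = 0.423331.
Q̄ = (S₀/π) × [bracket] = (1361/π) × 0.423331 = 183.40 W/m².
Ratio Q̄_A / Q̄_B = 402.71 / 183.40 = 2.196.

Q̄_A / Q̄_B ≈ 2.20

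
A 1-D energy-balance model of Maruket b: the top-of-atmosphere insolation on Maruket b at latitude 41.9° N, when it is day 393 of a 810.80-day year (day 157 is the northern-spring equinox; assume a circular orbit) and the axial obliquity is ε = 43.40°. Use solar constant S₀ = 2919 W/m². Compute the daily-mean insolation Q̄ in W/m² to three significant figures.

Solar longitude: λ_s = 360° × (393 − 157)/810.80 = 104.785°.
sin δ = sin 43.40° × sin 104.785° = 0.66434, so δ = +41.631°.
cos H₀ = −tan(+41.9°) tan(+41.631°) = -0.7975, H₀ = 2.4939 rad.
Bracket: H₀ sin φ sin δ + cos φ cos δ sin H₀ = 2.4939×0.66783×0.66434 + 0.74431×0.74743×0.60332 = 1.106459 + 0.335639 = 1.442098.
Q̄ = (S₀/π) × [bracket] = (2919/π) × 1.442098 = 1340 W/m².

Q̄ ≈ 1.34e+03 W/m²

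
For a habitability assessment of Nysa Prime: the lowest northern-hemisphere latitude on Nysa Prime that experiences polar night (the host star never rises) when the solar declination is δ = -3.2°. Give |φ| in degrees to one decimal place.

Polar night requires cos H₀ = −tan φ tan δ ≥ 1, i.e. tan φ tan δ ≤ −1.
The boundary is |tan φ| · |tan δ| = 1, so |φ| = 90° − |δ| = 90° − 3.2° = 86.8° in the northern hemisphere.

|φ| = 86.8°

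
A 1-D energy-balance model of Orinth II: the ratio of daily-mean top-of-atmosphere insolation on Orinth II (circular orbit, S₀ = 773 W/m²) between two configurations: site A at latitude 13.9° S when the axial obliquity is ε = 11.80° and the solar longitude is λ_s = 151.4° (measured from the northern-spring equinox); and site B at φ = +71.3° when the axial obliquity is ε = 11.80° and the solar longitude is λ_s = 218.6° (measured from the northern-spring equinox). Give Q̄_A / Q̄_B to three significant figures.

Q̄_A / Q̄_B ≈ 6.14

— Configuration A (φ=-13.9°):
Solar declination: sin δ = sin ε · sin λ_s = sin 11.80° × sin 151.4° = 0.09789, so δ = +5.618°.
cos H₀ = −tan(-13.9°) tan(+5.618°) = 0.0243, H₀ = 1.5465 rad.
Bracket: H₀ sin φ sin δ + cos φ cos δ sin H₀ = 1.5465×-0.24023×0.09789 + 0.97072×0.99520×0.99970 = -0.036368 + 0.965771 = 0.929403.
Q̄ = (S₀/π) × [bracket] = (773/π) × 0.929403 = 228.68 W/m².
— Configuration B (φ=+71.3°):
Solar declination: sin δ = sin ε · sin λ_s = sin 11.80° × sin 218.6° = -0.12758, so δ = -7.330°.
cos H₀ = −tan(+71.3°) tan(-7.330°) = 0.3800, H₀ = 1.1810 rad.
Bracket: H₀ sin φ sin δ + cos φ cos δ sin H₀ = 1.1810×0.94721×-0.12758 + 0.32061×0.99183×0.92498 = -0.142718 + 0.294135 = 0.151417.
Q̄ = (S₀/π) × [bracket] = (773/π) × 0.151417 = 37.257 W/m².
Ratio Q̄_A / Q̄_B = 228.68 / 37.257 = 6.138.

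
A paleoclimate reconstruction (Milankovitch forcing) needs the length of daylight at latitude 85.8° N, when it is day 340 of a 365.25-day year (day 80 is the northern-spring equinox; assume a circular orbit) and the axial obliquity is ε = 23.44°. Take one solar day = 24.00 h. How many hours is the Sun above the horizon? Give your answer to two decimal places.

0.00 h

Solar longitude: λ_s = 360° × (340 − 80)/365.25 = 256.263°.
sin δ = sin 23.44° × sin 256.263° = -0.38641, so δ = -22.731°.
cos H₀ = −tan φ · tan δ = 5.7050 ≥ 1, so the Sun never rises (polar night) and H₀ = 0.
Daylight = 2H₀/(2π) × 24.00 h = (0.0000/π) × 24.00 = 0.00 h.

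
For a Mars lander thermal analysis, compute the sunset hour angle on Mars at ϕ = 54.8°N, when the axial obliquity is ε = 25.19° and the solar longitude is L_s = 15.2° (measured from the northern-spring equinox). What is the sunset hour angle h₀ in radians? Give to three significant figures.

Solar declination: sin δ = sin ε · sin L_s = sin 25.19° × sin 15.2° = 0.11159, so δ = +6.407°.
cos h₀ = −tan ϕ · tan δ = −tan(+54.8°) × tan(+6.407°) = -0.1592, so h₀ = 1.7307 rad = 99.16°.

h₀ = 1.73 rad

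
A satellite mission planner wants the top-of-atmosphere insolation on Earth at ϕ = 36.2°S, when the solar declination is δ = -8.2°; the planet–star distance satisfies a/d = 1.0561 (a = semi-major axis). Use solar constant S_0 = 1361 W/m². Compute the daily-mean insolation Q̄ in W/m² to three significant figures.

Q̄ ≈ 452 W/m²

cos h₀ = −tan(-36.2°) tan(-8.200°) = -0.1055, h₀ = 1.6765 rad.
Bracket: h₀ sin ϕ sin δ + cos ϕ cos δ sin h₀ = 1.6765×-0.59061×-0.14263 + 0.80696×0.98978×0.99442 = 0.141226 + 0.794256 = 0.935482.
Inverse-square distance factor (a/d)² = 1.0561² = 1.115347.
Q̄ = (S_0/π) × 1.115347 × [bracket] = (1361/π) × 1.115347 × 0.935482 = 452.0 W/m².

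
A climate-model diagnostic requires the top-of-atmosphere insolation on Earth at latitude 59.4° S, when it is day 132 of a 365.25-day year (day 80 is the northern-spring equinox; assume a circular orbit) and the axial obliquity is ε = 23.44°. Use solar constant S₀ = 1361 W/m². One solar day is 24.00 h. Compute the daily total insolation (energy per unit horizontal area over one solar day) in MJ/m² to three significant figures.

5.25 MJ/m²

Solar longitude: λ_s = 360° × (132 − 80)/365.25 = 51.253°.
sin δ = sin 23.44° × sin 51.253° = 0.31024, so δ = +18.074°.
cos H₀ = −tan(-59.4°) tan(+18.074°) = 0.5518, H₀ = 0.9863 rad.
Bracket: H₀ sin φ sin δ + cos φ cos δ sin H₀ = 0.9863×-0.86074×0.31024 + 0.50904×0.95066×0.83397 = -0.263378 + 0.403578 = 0.140200.
Q̄ = (S₀/π) × [bracket] = (1361/π) × 0.140200 = 60.737 W/m².
Daily total = Q̄ × 24.00 h × 3600 s/h = 60.737 × 24.00 × 3600 / 10⁶ = 5.248 MJ/m².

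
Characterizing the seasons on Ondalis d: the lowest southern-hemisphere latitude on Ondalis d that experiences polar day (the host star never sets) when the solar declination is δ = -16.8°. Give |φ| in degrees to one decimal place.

Polar day requires cos H₀ = −tan φ tan δ ≤ −1, i.e. tan φ tan δ ≥ 1.
The boundary is |tan φ| · |tan δ| = 1, so |φ| = 90° − |δ| = 90° − 16.8° = 73.2° in the southern hemisphere.

|φ| = 73.2°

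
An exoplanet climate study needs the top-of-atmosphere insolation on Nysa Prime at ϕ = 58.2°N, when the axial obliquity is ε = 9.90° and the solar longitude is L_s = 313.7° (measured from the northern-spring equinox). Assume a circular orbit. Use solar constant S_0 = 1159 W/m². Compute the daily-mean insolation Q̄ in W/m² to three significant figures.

Q̄ ≈ 136 W/m²

Solar declination: sin δ = sin ε · sin L_s = sin 9.90° × sin 313.7° = -0.12430, so δ = -7.140°.
cos h₀ = −tan(+58.2°) tan(-7.140°) = 0.2020, h₀ = 1.3674 rad.
Bracket: h₀ sin ϕ sin δ + cos ϕ cos δ sin h₀ = 1.3674×0.84989×-0.12430 + 0.52696×0.99224×0.97938 = -0.144454 + 0.512089 = 0.367635.
Q̄ = (S_0/π) × [bracket] = (1159/π) × 0.367635 = 135.6 W/m².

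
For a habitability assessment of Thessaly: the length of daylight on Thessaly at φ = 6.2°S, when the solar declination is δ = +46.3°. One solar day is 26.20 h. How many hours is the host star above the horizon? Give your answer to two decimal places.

cos H₀ = −tan φ · tan δ = −tan(-6.2°) × tan(+46.300°) = 0.1137, so H₀ = 1.4569 rad = 83.47°.
Daylight = 2H₀/(2π) × 26.20 h = (1.4569/π) × 26.20 = 12.15 h.

12.15 h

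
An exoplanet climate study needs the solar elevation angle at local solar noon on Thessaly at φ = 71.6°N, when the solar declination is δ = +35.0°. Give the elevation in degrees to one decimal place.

At local noon the hour angle is zero, so the zenith angle equals |φ − δ| = |+71.6° − (+35.000°)| = 36.600°.
Elevation = 90° − 36.600° = 53.4°.

53.4°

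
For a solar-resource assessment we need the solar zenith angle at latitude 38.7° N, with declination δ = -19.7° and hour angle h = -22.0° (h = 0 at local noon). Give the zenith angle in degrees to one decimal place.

θ_z = 61.9°

cos θ_z = sin φ sin δ + cos φ cos δ cos h = -0.210766 + 0.681250 = 0.470484.
θ_z = arccos(0.470484) = 61.9°.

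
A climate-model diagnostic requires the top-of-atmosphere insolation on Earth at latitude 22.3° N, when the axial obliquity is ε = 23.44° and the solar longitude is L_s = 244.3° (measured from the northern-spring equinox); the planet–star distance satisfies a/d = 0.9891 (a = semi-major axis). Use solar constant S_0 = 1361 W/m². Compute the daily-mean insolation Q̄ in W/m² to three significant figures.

Solar declination: sin δ = sin ε · sin L_s = sin 23.44° × sin 244.3° = -0.35844, so δ = -21.004°.
cos h₀ = −tan(+22.3°) tan(-21.004°) = 0.1575, h₀ = 1.4127 rad.
Bracket: h₀ sin ϕ sin δ + cos ϕ cos δ sin h₀ = 1.4127×0.37946×-0.35844 + 0.92521×0.93355×0.98752 = -0.192146 + 0.852950 = 0.660804.
Inverse-square distance factor (a/d)² = 0.9891² = 0.978319.
Q̄ = (S_0/π) × 0.978319 × [bracket] = (1361/π) × 0.978319 × 0.660804 = 280.1 W/m².

Q̄ ≈ 280 W/m²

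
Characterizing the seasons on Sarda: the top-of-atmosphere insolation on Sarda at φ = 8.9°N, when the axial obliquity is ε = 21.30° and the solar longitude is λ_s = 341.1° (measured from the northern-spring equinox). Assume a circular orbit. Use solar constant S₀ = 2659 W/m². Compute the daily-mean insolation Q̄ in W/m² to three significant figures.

Q̄ ≈ 806 W/m²

Solar declination: sin δ = sin ε · sin λ_s = sin 21.30° × sin 341.1° = -0.11766, so δ = -6.757°.
cos H₀ = −tan(+8.9°) tan(-6.757°) = 0.0186, H₀ = 1.5522 rad.
Bracket: H₀ sin φ sin δ + cos φ cos δ sin H₀ = 1.5522×0.15471×-0.11766 + 0.98796×0.99305×0.99983 = -0.028255 + 0.980927 = 0.952672.
Q̄ = (S₀/π) × [bracket] = (2659/π) × 0.952672 = 806.3 W/m².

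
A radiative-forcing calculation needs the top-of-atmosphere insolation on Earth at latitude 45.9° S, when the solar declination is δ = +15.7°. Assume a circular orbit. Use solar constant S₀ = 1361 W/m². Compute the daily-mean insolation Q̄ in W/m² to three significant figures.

Q̄ ≈ 170 W/m²

cos H₀ = −tan(-45.9°) tan(+15.700°) = 0.2901, H₀ = 1.2765 rad.
Bracket: H₀ sin φ sin δ + cos φ cos δ sin H₀ = 1.2765×-0.71813×0.27060 + 0.69591×0.96269×0.95701 = -0.248057 + 0.641145 = 0.393088.
Q̄ = (S₀/π) × [bracket] = (1361/π) × 0.393088 = 170.3 W/m².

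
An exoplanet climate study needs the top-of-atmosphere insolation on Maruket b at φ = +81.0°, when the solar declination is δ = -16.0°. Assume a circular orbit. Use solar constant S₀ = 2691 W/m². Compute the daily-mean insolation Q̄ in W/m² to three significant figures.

Q̄ ≈ 0.00 W/m²

cos H₀ = −tan(+81.0°) tan(-16.000°) = 1.8104 ≥ 1 ⇒ polar night, H₀ = 0 and Q̄ = 0.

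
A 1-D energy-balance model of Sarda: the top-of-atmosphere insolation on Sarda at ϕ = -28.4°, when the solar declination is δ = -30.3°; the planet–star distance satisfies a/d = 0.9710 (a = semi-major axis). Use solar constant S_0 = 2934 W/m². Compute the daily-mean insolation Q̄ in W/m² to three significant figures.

Q̄ ≈ 1.03e+03 W/m²

cos h₀ = −tan(-28.4°) tan(-30.300°) = -0.3160, h₀ = 1.8923 rad.
Bracket: h₀ sin ϕ sin δ + cos ϕ cos δ sin h₀ = 1.8923×-0.47562×-0.50453 + 0.87965×0.86340×0.94877 = 0.454085 + 0.720581 = 1.174666.
Inverse-square distance factor (a/d)² = 0.9710² = 0.942841.
Q̄ = (S_0/π) × 0.942841 × [bracket] = (2934/π) × 0.942841 × 1.174666 = 1034 W/m².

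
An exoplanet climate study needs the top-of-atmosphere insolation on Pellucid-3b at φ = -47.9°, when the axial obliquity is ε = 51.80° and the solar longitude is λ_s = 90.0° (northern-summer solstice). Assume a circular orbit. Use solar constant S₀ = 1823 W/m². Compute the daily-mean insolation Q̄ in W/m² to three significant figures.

Q̄ ≈ 0.00 W/m²

Solar declination: sin δ = sin ε · sin λ_s = sin 51.80° × sin 90.0° = 0.78586, so δ = +51.800°.
cos H₀ = −tan(-47.9°) tan(+51.800°) = 1.4064 ≥ 1 ⇒ polar night, H₀ = 0 and Q̄ = 0.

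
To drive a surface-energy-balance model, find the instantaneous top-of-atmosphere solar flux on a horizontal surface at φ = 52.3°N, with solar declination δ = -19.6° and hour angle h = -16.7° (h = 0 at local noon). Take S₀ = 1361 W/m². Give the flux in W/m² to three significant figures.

390 W/m²

cos θ_z = sin φ sin δ + cos φ cos δ cos h = -0.265417 + 0.551795 = 0.286378.
Flux = S₀ · cos θ_z = 1361 × 0.286378 = 389.8 W/m².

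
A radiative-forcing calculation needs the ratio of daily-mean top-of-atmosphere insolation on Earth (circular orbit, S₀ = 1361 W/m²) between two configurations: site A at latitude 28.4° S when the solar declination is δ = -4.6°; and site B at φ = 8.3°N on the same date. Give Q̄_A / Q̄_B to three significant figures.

— Configuration A (φ=-28.4°):
cos H₀ = −tan(-28.4°) tan(-4.600°) = -0.0435, H₀ = 1.6143 rad.
Bracket: H₀ sin φ sin δ + cos φ cos δ sin H₀ = 1.6143×-0.47562×-0.08020 + 0.87965×0.99678×0.99905 = 0.061577 + 0.875985 = 0.937562.
Q̄ = (S₀/π) × [bracket] = (1361/π) × 0.937562 = 406.17 W/m².
— Configuration B (φ=+8.3°):
cos H₀ = −tan(+8.3°) tan(-4.600°) = 0.0117, H₀ = 1.5591 rad.
Bracket: H₀ sin φ sin δ + cos φ cos δ sin H₀ = 1.5591×0.14436×-0.08020 + 0.98953×0.99678×0.99993 = -0.018051 + 0.986275 = 0.968224.
Q̄ = (S₀/π) × [bracket] = (1361/π) × 0.968224 = 419.45 W/m².
Ratio Q̄_A / Q̄_B = 406.17 / 419.45 = 0.9683.

Q̄_A / Q̄_B ≈ 0.968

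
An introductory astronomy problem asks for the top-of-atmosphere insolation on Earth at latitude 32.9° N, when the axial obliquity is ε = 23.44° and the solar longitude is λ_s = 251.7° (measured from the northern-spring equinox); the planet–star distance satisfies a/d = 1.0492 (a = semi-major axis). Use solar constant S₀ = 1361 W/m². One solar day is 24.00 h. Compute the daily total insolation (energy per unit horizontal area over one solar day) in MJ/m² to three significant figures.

Solar declination: sin δ = sin ε · sin λ_s = sin 23.44° × sin 251.7° = -0.37767, so δ = -22.189°.
cos H₀ = −tan(+32.9°) tan(-22.189°) = 0.2639, H₀ = 1.3038 rad.
Bracket: H₀ sin φ sin δ + cos φ cos δ sin H₀ = 1.3038×0.54317×-0.37767 + 0.83962×0.92594×0.96456 = -0.267460 + 0.749885 = 0.482425.
Inverse-square distance factor (a/d)² = 1.0492² = 1.100821.
Q̄ = (S₀/π) × 1.100821 × [bracket] = (1361/π) × 1.100821 × 0.482425 = 230.07 W/m².
Daily total = Q̄ × 24.00 h × 3600 s/h = 230.07 × 24.00 × 3600 / 10⁶ = 19.88 MJ/m².

19.9 MJ/m²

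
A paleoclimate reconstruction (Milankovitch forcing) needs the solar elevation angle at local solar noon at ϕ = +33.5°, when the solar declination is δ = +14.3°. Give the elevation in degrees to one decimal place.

70.8°

At local noon the hour angle is zero, so the zenith angle equals |ϕ − δ| = |+33.5° − (+14.300°)| = 19.200°.
Elevation = 90° − 19.200° = 70.8°.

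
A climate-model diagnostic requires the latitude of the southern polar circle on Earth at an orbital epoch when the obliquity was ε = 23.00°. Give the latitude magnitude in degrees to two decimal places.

67.00°

The polar circle is the lowest latitude that experiences at least one full rotation of continuous darkness at the northern-summer solstice; it lies at |ϕ| = 90° − ε = 90° − 23.00° = 67.00°.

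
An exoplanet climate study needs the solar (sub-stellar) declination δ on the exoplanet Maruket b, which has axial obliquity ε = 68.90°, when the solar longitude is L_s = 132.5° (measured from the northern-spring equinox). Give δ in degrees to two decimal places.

sin δ = sin ε · sin L_s = sin 68.90° × sin 132.5° = 0.687845.
δ = arcsin(0.687845) = +43.46°.

δ = +43.46°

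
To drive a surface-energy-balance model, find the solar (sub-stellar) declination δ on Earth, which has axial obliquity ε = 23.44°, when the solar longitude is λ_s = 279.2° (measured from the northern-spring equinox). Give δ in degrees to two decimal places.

sin δ = sin ε · sin λ_s = sin 23.44° × sin 279.2° = -0.392671.
δ = arcsin(-0.392671) = -23.12°.

δ = -23.12°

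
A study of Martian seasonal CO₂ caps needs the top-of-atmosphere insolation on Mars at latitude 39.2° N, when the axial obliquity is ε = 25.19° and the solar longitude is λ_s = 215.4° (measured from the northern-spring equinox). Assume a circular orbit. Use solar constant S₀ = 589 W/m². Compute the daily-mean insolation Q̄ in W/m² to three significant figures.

Solar declination: sin δ = sin ε · sin λ_s = sin 25.19° × sin 215.4° = -0.24655, so δ = -14.274°.
cos H₀ = −tan(+39.2°) tan(-14.274°) = 0.2075, H₀ = 1.3618 rad.
Bracket: H₀ sin φ sin δ + cos φ cos δ sin H₀ = 1.3618×0.63203×-0.24655 + 0.77494×0.96913×0.97824 = -0.212205 + 0.734675 = 0.522470.
Q̄ = (S₀/π) × [bracket] = (589/π) × 0.522470 = 97.96 W/m².

Q̄ ≈ 98.0 W/m²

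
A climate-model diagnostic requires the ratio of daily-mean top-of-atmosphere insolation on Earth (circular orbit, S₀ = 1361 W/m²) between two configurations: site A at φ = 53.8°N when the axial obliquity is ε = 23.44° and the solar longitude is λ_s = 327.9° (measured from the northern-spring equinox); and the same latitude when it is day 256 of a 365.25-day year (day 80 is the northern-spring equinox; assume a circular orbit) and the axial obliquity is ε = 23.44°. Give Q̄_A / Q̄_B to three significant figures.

— Configuration A (φ=+53.8°):
Solar declination: sin δ = sin ε · sin λ_s = sin 23.44° × sin 327.9° = -0.21138, so δ = -12.203°.
cos H₀ = −tan(+53.8°) tan(-12.203°) = 0.2955, H₀ = 1.2708 rad.
Bracket: H₀ sin φ sin δ + cos φ cos δ sin H₀ = 1.2708×0.80696×-0.21138 + 0.59061×0.97740×0.95534 = -0.216767 + 0.551482 = 0.334715.
Q̄ = (S₀/π) × [bracket] = (1361/π) × 0.334715 = 145.01 W/m².
— Configuration B (φ=+53.8°):
Solar longitude: λ_s = 360° × (256 − 80)/365.25 = 173.470°.
sin δ = sin 23.44° × sin 173.470° = 0.04524, so δ = +2.593°.
cos H₀ = −tan(+53.8°) tan(+2.593°) = -0.0619, H₀ = 1.6327 rad.
Bracket: H₀ sin φ sin δ + cos φ cos δ sin H₀ = 1.6327×0.80696×0.04524 + 0.59061×0.99898×0.99808 = 0.059605 + 0.588875 = 0.648480.
Q̄ = (S₀/π) × [bracket] = (1361/π) × 0.648480 = 280.93 W/m².
Ratio Q̄_A / Q̄_B = 145.01 / 280.93 = 0.5162.

Q̄_A / Q̄_B ≈ 0.516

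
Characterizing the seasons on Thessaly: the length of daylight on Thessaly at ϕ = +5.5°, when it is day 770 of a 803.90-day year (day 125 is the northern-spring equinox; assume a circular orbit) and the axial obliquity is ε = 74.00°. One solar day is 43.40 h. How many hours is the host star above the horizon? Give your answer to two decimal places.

18.76 h

Solar longitude: L_s = 360° × (770 − 125)/803.90 = 288.842°.
sin δ = sin 74.00° × sin 288.842° = -0.90975, so δ = -65.471°.
cos h₀ = −tan ϕ · tan δ = −tan(+5.5°) × tan(-65.471°) = 0.2110, so h₀ = 1.3582 rad = 77.82°.
Daylight = 2h₀/(2π) × 43.40 h = (1.3582/π) × 43.40 = 18.76 h.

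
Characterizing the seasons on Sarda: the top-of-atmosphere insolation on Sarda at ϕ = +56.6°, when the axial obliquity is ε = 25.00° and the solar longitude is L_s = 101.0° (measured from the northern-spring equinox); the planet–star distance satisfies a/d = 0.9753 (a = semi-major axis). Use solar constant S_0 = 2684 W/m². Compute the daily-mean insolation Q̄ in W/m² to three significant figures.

Solar declination: sin δ = sin ε · sin L_s = sin 25.00° × sin 101.0° = 0.41485, so δ = +24.510°.
cos h₀ = −tan(+56.6°) tan(+24.510°) = -0.6915, h₀ = 2.3343 rad.
Bracket: h₀ sin ϕ sin δ + cos ϕ cos δ sin h₀ = 2.3343×0.83485×0.41485 + 0.55048×0.90989×0.72241 = 0.808456 + 0.361838 = 1.170294.
Inverse-square distance factor (a/d)² = 0.9753² = 0.951210.
Q̄ = (S_0/π) × 0.951210 × [bracket] = (2684/π) × 0.951210 × 1.170294 = 951.1 W/m².

Q̄ ≈ 951 W/m²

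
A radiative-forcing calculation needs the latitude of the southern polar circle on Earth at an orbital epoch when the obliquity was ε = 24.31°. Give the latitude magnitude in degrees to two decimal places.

The polar circle is the lowest latitude that experiences at least one full rotation of continuous darkness at the northern-summer solstice; it lies at |φ| = 90° − ε = 90° − 24.31° = 65.69°.

65.69°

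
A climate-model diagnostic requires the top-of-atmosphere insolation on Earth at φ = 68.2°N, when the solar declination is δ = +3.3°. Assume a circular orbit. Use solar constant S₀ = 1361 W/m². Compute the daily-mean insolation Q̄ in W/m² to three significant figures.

cos H₀ = −tan(+68.2°) tan(+3.300°) = -0.1442, H₀ = 1.7155 rad.
Bracket: H₀ sin φ sin δ + cos φ cos δ sin H₀ = 1.7155×0.92849×0.05756 + 0.37137×0.99834×0.98955 = 0.091683 + 0.366879 = 0.458562.
Q̄ = (S₀/π) × [bracket] = (1361/π) × 0.458562 = 198.7 W/m².

Q̄ ≈ 199 W/m²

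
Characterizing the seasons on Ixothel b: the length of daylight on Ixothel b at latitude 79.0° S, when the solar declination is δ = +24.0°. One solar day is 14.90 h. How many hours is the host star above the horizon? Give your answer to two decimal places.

cos H₀ = −tan φ · tan δ = 2.2905 ≥ 1, so the host star never rises (polar night) and H₀ = 0.
Daylight = 2H₀/(2π) × 14.90 h = (0.0000/π) × 14.90 = 0.00 h.

0.00 h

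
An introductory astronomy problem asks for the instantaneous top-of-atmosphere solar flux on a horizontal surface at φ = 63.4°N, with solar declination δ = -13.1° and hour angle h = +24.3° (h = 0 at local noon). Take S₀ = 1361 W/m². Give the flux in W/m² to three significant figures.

265 W/m²

cos θ_z = sin φ sin δ + cos φ cos δ cos h = -0.202661 + 0.397469 = 0.194808.
Flux = S₀ · cos θ_z = 1361 × 0.194808 = 265.1 W/m².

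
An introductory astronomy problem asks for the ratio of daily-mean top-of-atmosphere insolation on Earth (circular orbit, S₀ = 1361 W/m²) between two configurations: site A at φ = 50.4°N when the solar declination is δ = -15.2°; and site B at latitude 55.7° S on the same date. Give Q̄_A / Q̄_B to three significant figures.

Q̄_A / Q̄_B ≈ 0.357

— Configuration A (φ=+50.4°):
cos H₀ = −tan(+50.4°) tan(-15.200°) = 0.3284, H₀ = 1.2362 rad.
Bracket: H₀ sin φ sin δ + cos φ cos δ sin H₀ = 1.2362×0.77051×-0.26219 + 0.63742×0.96502×0.94453 = -0.249737 + 0.581002 = 0.331265.
Q̄ = (S₀/π) × [bracket] = (1361/π) × 0.331265 = 143.51 W/m².
— Configuration B (φ=-55.7°):
cos H₀ = −tan(-55.7°) tan(-15.200°) = -0.3983, H₀ = 1.9804 rad.
Bracket: H₀ sin φ sin δ + cos φ cos δ sin H₀ = 1.9804×-0.82610×-0.26219 + 0.56353×0.96502×0.91726 = 0.428945 + 0.498822 = 0.927767.
Q̄ = (S₀/π) × [bracket] = (1361/π) × 0.927767 = 401.93 W/m².
Ratio Q̄_A / Q̄_B = 143.51 / 401.93 = 0.3571.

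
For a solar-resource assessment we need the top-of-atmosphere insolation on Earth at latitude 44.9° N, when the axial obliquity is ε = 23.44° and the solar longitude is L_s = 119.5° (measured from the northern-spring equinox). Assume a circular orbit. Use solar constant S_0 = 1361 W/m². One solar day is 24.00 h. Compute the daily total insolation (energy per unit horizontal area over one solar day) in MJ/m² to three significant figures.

Solar declination: sin δ = sin ε · sin L_s = sin 23.44° × sin 119.5° = 0.34622, so δ = +20.256°.
cos h₀ = −tan(+44.9°) tan(+20.256°) = -0.3678, h₀ = 1.9474 rad.
Bracket: h₀ sin ϕ sin δ + cos ϕ cos δ sin h₀ = 1.9474×0.70587×0.34622 + 0.70834×0.93815×0.92992 = 0.475918 + 0.617959 = 1.093877.
Q̄ = (S_0/π) × [bracket] = (1361/π) × 1.093877 = 473.89 W/m².
Daily total = Q̄ × 24.00 h × 3600 s/h = 473.89 × 24.00 × 3600 / 10⁶ = 40.94 MJ/m².

40.9 MJ/m²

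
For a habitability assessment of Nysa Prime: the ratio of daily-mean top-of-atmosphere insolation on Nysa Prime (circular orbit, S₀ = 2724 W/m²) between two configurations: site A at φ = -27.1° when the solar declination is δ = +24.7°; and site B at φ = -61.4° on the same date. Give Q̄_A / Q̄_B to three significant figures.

— Configuration A (φ=-27.1°):
cos H₀ = −tan(-27.1°) tan(+24.700°) = 0.2354, H₀ = 1.3332 rad.
Bracket: H₀ sin φ sin δ + cos φ cos δ sin H₀ = 1.3332×-0.45554×0.41787 + 0.89021×0.90851×0.97191 = -0.253783 + 0.786046 = 0.532263.
Q̄ = (S₀/π) × [bracket] = (2724/π) × 0.532263 = 461.51 W/m².
— Configuration B (φ=-61.4°):
cos H₀ = −tan(-61.4°) tan(+24.700°) = 0.8436, H₀ = 0.5668 rad.
Bracket: H₀ sin φ sin δ + cos φ cos δ sin H₀ = 0.5668×-0.87798×0.41787 + 0.47869×0.90851×0.53696 = -0.207948 + 0.233521 = 0.025573.
Q̄ = (S₀/π) × [bracket] = (2724/π) × 0.025573 = 22.174 W/m².
Ratio Q̄_A / Q̄_B = 461.51 / 22.174 = 20.81.

Q̄_A / Q̄_B ≈ 20.8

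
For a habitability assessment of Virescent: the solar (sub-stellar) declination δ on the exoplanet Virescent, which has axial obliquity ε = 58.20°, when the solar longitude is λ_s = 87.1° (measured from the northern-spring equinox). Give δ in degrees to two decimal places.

δ = +58.08°

sin δ = sin ε · sin λ_s = sin 58.20° × sin 87.1° = 0.848804.
δ = arcsin(0.848804) = +58.08°.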